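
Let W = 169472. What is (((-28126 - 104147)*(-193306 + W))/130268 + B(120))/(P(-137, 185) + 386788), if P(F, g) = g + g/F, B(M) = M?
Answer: 19729412607/313916960504 ≈ 0.062849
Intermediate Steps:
(((-28126 - 104147)*(-193306 + W))/130268 + B(120))/(P(-137, 185) + 386788) = (((-28126 - 104147)*(-193306 + 169472))/130268 + 120)/((185 + 185/(-137)) + 386788) = (-132273*(-23834)*(1/130268) + 120)/((185 + 185*(-1/137)) + 386788) = (3152594682*(1/130268) + 120)/((185 - 185/137) + 386788) = (1576297341/65134 + 120)/(25160/137 + 386788) = 1584113421/(65134*(53015116/137)) = (1584113421/65134)*(137/53015116) = 19729412607/313916960504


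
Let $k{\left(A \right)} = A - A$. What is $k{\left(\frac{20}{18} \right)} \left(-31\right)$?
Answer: $0$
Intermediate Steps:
$k{\left(A \right)} = 0$
$k{\left(\frac{20}{18} \right)} \left(-31\right) = 0 \left(-31\right) = 0$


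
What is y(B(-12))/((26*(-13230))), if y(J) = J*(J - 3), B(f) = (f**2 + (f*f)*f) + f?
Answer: -779/105 ≈ -7.4190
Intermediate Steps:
B(f) = f + f**2 + f**3 (B(f) = (f**2 + f**2*f) + f = (f**2 + f**3) + f = f + f**2 + f**3)
y(J) = J*(-3 + J)
y(B(-12))/((26*(-13230))) = ((-12*(1 - 12 + (-12)**2))*(-3 - 12*(1 - 12 + (-12)**2)))/((26*(-13230))) = ((-12*(1 - 12 + 144))*(-3 - 12*(1 - 12 + 144)))/(-343980) = ((-12*133)*(-3 - 12*133))*(-1/343980) = -1596*(-3 - 1596)*(-1/343980) = -1596*(-1599)*(-1/343980) = 2552004*(-1/343980) = -779/105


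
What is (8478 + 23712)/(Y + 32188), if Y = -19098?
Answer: 3219/1309 ≈ 2.4591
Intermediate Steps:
(8478 + 23712)/(Y + 32188) = (8478 + 23712)/(-19098 + 32188) = 32190/13090 = 32190*(1/13090) = 3219/1309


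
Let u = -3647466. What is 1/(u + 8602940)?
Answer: 1/4955474 ≈ 2.0180e-7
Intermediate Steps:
1/(u + 8602940) = 1/(-3647466 + 8602940) = 1/4955474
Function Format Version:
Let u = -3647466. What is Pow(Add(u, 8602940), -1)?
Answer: Rational(1, 4955474) ≈ 2.0180e-7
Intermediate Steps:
Pow(Add(u, 8602940), -1) = Pow(Add(-3647466, 8602940), -1) = Pow(4955474, -1) = Rational(1, 4955474)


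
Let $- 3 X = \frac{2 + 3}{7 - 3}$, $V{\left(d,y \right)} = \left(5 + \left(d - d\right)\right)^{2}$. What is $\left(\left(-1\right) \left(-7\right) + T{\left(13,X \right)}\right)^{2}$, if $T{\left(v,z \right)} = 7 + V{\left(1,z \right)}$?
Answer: $1521$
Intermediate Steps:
$V{\left(d,y \right)} = 25$ ($V{\left(d,y \right)} = \left(5 + 0\right)^{2} = 5^{2} = 25$)
$X = - \frac{5}{12}$ ($X = - \frac{\left(2 + 3\right) \frac{1}{7 - 3}}{3} = - \frac{5 \cdot \frac{1}{4}}{3} = \left(- \frac{1}{3}\right) \frac{5}{4} = - \frac{5}{12} \approx -0.41667$)
$T{\left(v,z \right)} = 32$ ($T{\left(v,z \right)} = 7 + 25 = 32$)
$\left(\left(-1\right) \left(-7\right) + T{\left(13,X \right)}\right)^{2} = \left(\left(-1\right) \left(-7\right) + 32\right)^{2} = \left(7 + 32\right)^{2} = 39^{2} = 1521$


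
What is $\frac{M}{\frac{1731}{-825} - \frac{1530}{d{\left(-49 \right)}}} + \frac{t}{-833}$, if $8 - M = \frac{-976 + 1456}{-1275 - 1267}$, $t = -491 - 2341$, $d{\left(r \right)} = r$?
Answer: $\frac{1529536389544}{415532276411} \approx 3.6809$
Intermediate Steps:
$t = -2832$ ($t = -491 - 2341 = -2832$)
$M = \frac{10408}{1271}$ ($M = 8 - \frac{-976 + 1456}{-1275 - 1267} = 8 - \frac{480}{-2542} = 8 - 480 \left(- \frac{1}{2542}\right) = 8 - - \frac{240}{1271} = 8 + \frac{240}{1271} = \frac{10408}{1271} \approx 8.1888$)
$\frac{M}{\frac{1731}{-825} - \frac{1530}{d{\left(-49 \right)}}} + \frac{t}{-833} = \frac{10408}{1271 \left(\frac{1731}{-825} - \frac{1530}{-49}\right)} - \frac{2832}{-833} = \frac{10408}{1271 \left(1731 \left(- \frac{1}{825}\right) - - \frac{1530}{49}\right)} - - \frac{2832}{833} = \frac{10408}{1271 \left(- \frac{577}{275} + \frac{1530}{49}\right)} + \frac{2832}{833} = \frac{10408}{1271 \cdot \frac{392477}{13475}} + \frac{2832}{833} = \frac{10408}{1271} \cdot \frac{13475}{392477} + \frac{2832}{833} = \frac{140247800}{498838267} + \frac{2832}{833} = \frac{1529536389544}{415532276411}$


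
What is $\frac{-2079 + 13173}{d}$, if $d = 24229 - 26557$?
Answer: $- \frac{1849}{388} \approx -4.7655$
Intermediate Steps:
$d = -2328$
$\frac{-2079 + 13173}{d} = \frac{-2079 + 13173}{-2328} = 11094 \left(- \frac{1}{2328}\right) = - \frac{1849}{388}$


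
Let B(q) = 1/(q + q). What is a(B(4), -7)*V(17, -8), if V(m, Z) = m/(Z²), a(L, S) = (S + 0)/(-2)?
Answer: 119/128 ≈ 0.92969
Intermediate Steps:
B(q) = 1/(2*q)
a(L, S) = -S/2
V(m, Z) = m/Z²
a(B(4), -7)*V(17, -8) = (-½*(-7))*(17/(-8)²) = 7*(17*(1/64))/2 = (7/2)*(17/64) = 119/128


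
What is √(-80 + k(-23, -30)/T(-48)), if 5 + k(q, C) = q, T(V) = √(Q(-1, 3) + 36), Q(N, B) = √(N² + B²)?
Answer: 2*√(-7 - 20*√(36 + √10))/(36 + √10)^(¼) ≈ 9.191*I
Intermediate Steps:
Q(N, B) = √(B² + N²)
T(V) = √(36 + √10) (T(V) = √(√(3² + (-1)²) + 36) = √(√(9 + 1) + 36) = √(√10 + 36) = √(36 + √10))
k(q, C) = -5 + q
√(-80 + k(-23, -30)/T(-48)) = √(-80 + (-5 - 23)/(√(36 + √10))) = √(-80 - 28/√(36 + √10))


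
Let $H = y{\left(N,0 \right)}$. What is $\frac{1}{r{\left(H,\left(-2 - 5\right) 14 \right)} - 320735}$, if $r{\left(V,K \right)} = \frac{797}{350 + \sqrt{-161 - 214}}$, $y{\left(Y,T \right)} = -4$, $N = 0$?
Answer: $- \frac{39410034175}{12640087842725584} + \frac{3985 i \sqrt{15}}{12640087842725584} \approx -3.1179 \cdot 10^{-6} + 1.221 \cdot 10^{-12} i$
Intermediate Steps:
$H = -4$
$r{\left(V,K \right)} = \frac{797}{350 + 5 i \sqrt{15}}$ ($r{\left(V,K \right)} = \frac{797}{350 + \sqrt{-375}} = \frac{797}{350 + 5 i \sqrt{15}}$)
$\frac{1}{r{\left(H,\left(-2 - 5\right) 14 \right)} - 320735} = \frac{1}{\left(\frac{11158}{4915} - \frac{797 i \sqrt{15}}{24575}\right) - 320735} = \frac{1}{- \frac{1576401367}{4915} - \frac{797 i \sqrt{15}}{24575}}$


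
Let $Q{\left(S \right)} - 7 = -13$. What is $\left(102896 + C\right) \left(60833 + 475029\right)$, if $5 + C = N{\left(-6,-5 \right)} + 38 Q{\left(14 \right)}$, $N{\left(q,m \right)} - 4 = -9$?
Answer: $55010521196$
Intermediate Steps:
$N{\left(q,m \right)} = -5$ ($N{\left(q,m \right)} = 4 - 9 = -5$)
$Q{\left(S \right)} = -6$ ($Q{\left(S \right)} = 7 - 13 = -6$)
$C = -238$ ($C = -5 + \left(-5 + 38 \left(-6\right)\right) = -5 - 233 = -238$)
$\left(102896 + C\right) \left(60833 + 475029\right) = \left(102896 - 238\right) \left(60833 + 475029\right) = 102658 \cdot 535862 = 55010521196$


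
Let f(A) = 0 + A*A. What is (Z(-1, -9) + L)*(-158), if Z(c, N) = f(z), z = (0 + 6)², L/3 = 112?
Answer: -257856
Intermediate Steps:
L = 336 (L = 3*112 = 336)
z = 36 (z = 6² = 36)
f(A) = A² (f(A) = 0 + A² = A²)
Z(c, N) = 1296 (Z(c, N) = 36² = 1296)
(Z(-1, -9) + L)*(-158) = (1296 + 336)*(-158) = 1632*(-158) = -257856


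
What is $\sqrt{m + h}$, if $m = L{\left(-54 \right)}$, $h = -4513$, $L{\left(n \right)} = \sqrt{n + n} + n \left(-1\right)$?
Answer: $\sqrt{-4459 + 6 i \sqrt{3}} \approx 0.0778 + 66.776 i$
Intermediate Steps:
$L{\left(n \right)} = - n + \sqrt{2} \sqrt{n}$ ($L{\left(n \right)} = \sqrt{2 n} - n = \sqrt{2} \sqrt{n} - n = - n + \sqrt{2} \sqrt{n}$)
$m = 54 + 6 i \sqrt{3}$ ($m = \left(-1\right) \left(-54\right) + \sqrt{2} \sqrt{-54} = 54 + \sqrt{2} \cdot 3 i \sqrt{6} = 54 + 6 i \sqrt{3} \approx 54.0 + 10.392 i$)
$\sqrt{m + h} = \sqrt{\left(54 + 6 i \sqrt{3}\right) - 4513} = \sqrt{-4459 + 6 i \sqrt{3}}$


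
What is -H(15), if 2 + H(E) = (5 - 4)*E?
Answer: -13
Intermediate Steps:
H(E) = -2 + E (H(E) = -2 + (5 - 4)*E = -2 + 1*E = -2 + E)
-H(15) = -(-2 + 15) = -1*13 = -13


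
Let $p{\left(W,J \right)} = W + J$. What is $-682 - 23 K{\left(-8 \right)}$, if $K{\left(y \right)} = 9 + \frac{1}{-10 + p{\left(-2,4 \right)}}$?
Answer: $- \frac{7089}{8} \approx -886.13$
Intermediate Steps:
$p{\left(W,J \right)} = J + W$
$K{\left(y \right)} = \frac{71}{8}$ ($K{\left(y \right)} = 9 + \frac{1}{-10 + \left(4 - 2\right)} = 9 + \frac{1}{-10 + 2} = 9 + \frac{1}{-8} = 9 - \frac{1}{8} = \frac{71}{8}$)
$-682 - 23 K{\left(-8 \right)} = -682 - \frac{1633}{8} = - \frac{7089}{8}$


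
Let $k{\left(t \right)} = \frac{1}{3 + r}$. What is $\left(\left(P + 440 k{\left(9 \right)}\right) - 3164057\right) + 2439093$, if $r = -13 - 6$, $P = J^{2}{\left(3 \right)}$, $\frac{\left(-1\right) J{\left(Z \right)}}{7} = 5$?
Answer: $- \frac{1447533}{2} \approx -7.2377 \cdot 10^{5}$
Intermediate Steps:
$J{\left(Z \right)} = -35$ ($J{\left(Z \right)} = \left(-7\right) 5 = -35$)
$P = 1225$ ($P = \left(-35\right)^{2} = 1225$)
$r = -19$ ($r = -13 - 6 = -19$)
$k{\left(t \right)} = - \frac{1}{16}$ ($k{\left(t \right)} = \frac{1}{3 - 19} = \frac{1}{-16} = - \frac{1}{16}$)
$\left(\left(P + 440 k{\left(9 \right)}\right) - 3164057\right) + 2439093 = \left(\left(1225 + 440 \left(- \frac{1}{16}\right)\right) - 3164057\right) + 2439093 = \left(\left(1225 - \frac{55}{2}\right) - 3164057\right) + 2439093 = \left(\frac{2395}{2} - 3164057\right) + 2439093 = - \frac{6325719}{2} + 2439093 = - \frac{1447533}{2}$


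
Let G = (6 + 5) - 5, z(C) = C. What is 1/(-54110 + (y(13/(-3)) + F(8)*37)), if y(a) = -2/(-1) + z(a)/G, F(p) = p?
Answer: -18/968629 ≈ -1.8583e-5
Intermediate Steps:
G = 6 (G = 11 - 5 = 6)
y(a) = 2 + a/6 (y(a) = -2/(-1) + a/6 = -2*(-1) + a*(⅙) = 2 + a/6)
1/(-54110 + (y(13/(-3)) + F(8)*37)) = 1/(-54110 + ((2 + (13/(-3))/6) + 8*37)) = 1/(-54110 + ((2 + (13*(-⅓))/6) + 296)) = 1/(-54110 + ((2 + (⅙)*(-13/3)) + 296)) = 1/(-54110 + ((2 - 13/18) + 296)) = 1/(-54110 + (23/18 + 296)) = 1/(-54110 + 5351/18) = 1/(-968629/18) = -18/968629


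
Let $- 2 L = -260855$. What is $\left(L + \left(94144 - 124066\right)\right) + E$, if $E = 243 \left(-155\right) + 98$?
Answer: $\frac{125877}{2} \approx 62939.0$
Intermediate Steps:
$L = \frac{260855}{2}$ ($L = \left(- \frac{1}{2}\right) \left(-260855\right) = \frac{260855}{2} \approx 1.3043 \cdot 10^{5}$)
$E = -37567$ ($E = -37665 + 98 = -37567$)
$\left(L + \left(94144 - 124066\right)\right) + E = \left(\frac{260855}{2} + \left(94144 - 124066\right)\right) - 37567 = \left(\frac{260855}{2} - 29922\right) - 37567 = \frac{201011}{2} - 37567 = \frac{125877}{2}$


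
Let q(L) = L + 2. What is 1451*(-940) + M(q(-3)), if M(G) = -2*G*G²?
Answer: -1363938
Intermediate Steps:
q(L) = 2 + L
M(G) = -2*G³
1451*(-940) + M(q(-3)) = 1451*(-940) - 2*(2 - 3)³ = -1363940 - 2*(-1)³ = -1363940 - 2*(-1) = -1363940 + 2 = -1363938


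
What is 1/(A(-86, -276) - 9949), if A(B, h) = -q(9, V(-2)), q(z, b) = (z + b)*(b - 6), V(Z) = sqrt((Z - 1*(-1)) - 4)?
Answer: I/(-9890*I + 3*sqrt(5)) ≈ -0.00010111 + 6.8582e-8*I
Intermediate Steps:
V(Z) = sqrt(-3 + Z) (V(Z) = sqrt((Z + 1) - 4) = sqrt((1 + Z) - 4) = sqrt(-3 + Z))
q(z, b) = (-6 + b)*(b + z) (q(z, b) = (b + z)*(-6 + b) = (-6 + b)*(b + z))
A(B, h) = 59 - 3*I*sqrt(5) (A(B, h) = -((sqrt(-3 - 2))**2 - 6*sqrt(-3 - 2) - 6*9 + sqrt(-3 - 2)*9) = -((sqrt(-5))**2 - 6*I*sqrt(5) - 54 + sqrt(-5)*9) = -((I*sqrt(5))**2 - 6*I*sqrt(5) - 54 + (I*sqrt(5))*9) = -(-5 - 6*I*sqrt(5) - 54 + 9*I*sqrt(5)) = -(-59 + 3*I*sqrt(5)) = 59 - 3*I*sqrt(5))
1/(A(-86, -276) - 9949) = 1/((59 - 3*I*sqrt(5)) - 9949) = 1/(-9890 - 3*I*sqrt(5))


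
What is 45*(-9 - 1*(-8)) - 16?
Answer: -61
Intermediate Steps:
45*(-9 - 1*(-8)) - 16 = 45*(-9 + 8) - 16 = 45*(-1) - 16 = -45 - 16 = -61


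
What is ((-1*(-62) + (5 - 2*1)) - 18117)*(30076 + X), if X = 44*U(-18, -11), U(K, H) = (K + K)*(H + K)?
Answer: -1372168624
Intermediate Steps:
U(K, H) = 2*K*(H + K) (U(K, H) = (2*K)*(H + K) = 2*K*(H + K))
X = 45936 (X = 44*(2*(-18)*(-11 - 18)) = 44*(2*(-18)*(-29)) = 44*1044 = 45936)
((-1*(-62) + (5 - 2*1)) - 18117)*(30076 + X) = ((-1*(-62) + (5 - 2*1)) - 18117)*(30076 + 45936) = ((62 + (5 - 2)) - 18117)*76012 = ((62 + 3) - 18117)*76012 = (65 - 18117)*76012 = -18052*76012 = -1372168624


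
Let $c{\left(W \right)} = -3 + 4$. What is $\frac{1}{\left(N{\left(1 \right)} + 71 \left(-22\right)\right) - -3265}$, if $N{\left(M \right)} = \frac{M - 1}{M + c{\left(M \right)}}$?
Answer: $\frac{1}{1703} \approx 0.0005872$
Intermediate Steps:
$c{\left(W \right)} = 1$
$N{\left(M \right)} = \frac{-1 + M}{1 + M}$ ($N{\left(M \right)} = \frac{M - 1}{M + 1} = \frac{-1 + M}{1 + M}$)
$\frac{1}{\left(N{\left(1 \right)} + 71 \left(-22\right)\right) - -3265} = \frac{1}{\left(\frac{-1 + 1}{1 + 1} + 71 \left(-22\right)\right) - -3265} = \frac{1}{\left(\frac{1}{2} \cdot 0 - 1562\right) + \left(-137 + 3402\right)} = \frac{1}{\left(\frac{1}{2} \cdot 0 - 1562\right) + 3265} = \frac{1}{\left(0 - 1562\right) + 3265} = \frac{1}{-1562 + 3265} = \frac{1}{1703}$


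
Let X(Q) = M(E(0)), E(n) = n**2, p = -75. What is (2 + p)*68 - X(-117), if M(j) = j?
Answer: -4964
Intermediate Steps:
X(Q) = 0 (X(Q) = 0**2 = 0)
(2 + p)*68 - X(-117) = (2 - 75)*68 - 1*0 = -73*68 + 0 = -4964 + 0 = -4964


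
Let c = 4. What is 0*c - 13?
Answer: -13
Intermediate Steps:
0*c - 13 = 0*4 - 13 = 0 - 13 = -13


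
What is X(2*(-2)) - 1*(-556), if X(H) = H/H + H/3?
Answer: 1667/3 ≈ 555.67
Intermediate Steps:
X(H) = 1 + H/3 (X(H) = 1 + H*(⅓) = 1 + H/3)
X(2*(-2)) - 1*(-556) = (1 + (2*(-2))/3) - 1*(-556) = (1 + (⅓)*(-4)) + 556 = (1 - 4/3) + 556 = -⅓ + 556 = 1667/3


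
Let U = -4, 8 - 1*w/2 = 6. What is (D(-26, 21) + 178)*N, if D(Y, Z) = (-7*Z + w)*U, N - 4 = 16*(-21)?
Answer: -249000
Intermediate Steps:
w = 4 (w = 16 - 2*6 = 16 - 12 = 4)
N = -332 (N = 4 + 16*(-21) = 4 - 336 = -332)
D(Y, Z) = -16 + 28*Z (D(Y, Z) = (-7*Z + 4)*(-4) = (4 - 7*Z)*(-4) = -16 + 28*Z)
(D(-26, 21) + 178)*N = ((-16 + 28*21) + 178)*(-332) = ((-16 + 588) + 178)*(-332) = (572 + 178)*(-332) = 750*(-332) = -249000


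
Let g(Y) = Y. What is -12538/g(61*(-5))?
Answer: 12538/305 ≈ 41.108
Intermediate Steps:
-12538/g(61*(-5)) = -12538/(61*(-5)) = -12538/(-305) = -12538*(-1/305) = 12538/305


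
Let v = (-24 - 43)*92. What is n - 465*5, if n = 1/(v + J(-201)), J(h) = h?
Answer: -14798626/6365 ≈ -2325.0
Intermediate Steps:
v = -6164 (v = -67*92 = -6164)
n = -1/6365 (n = 1/(-6164 - 201) = 1/(-6365) = -1/6365 ≈ -0.00015711)
n - 465*5 = -1/6365 - 465*5 = -1/6365 - 2325 = -14798626/6365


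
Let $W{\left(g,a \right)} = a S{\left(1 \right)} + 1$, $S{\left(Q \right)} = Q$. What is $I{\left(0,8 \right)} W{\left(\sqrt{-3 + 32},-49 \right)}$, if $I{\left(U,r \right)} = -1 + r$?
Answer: $-336$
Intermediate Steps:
$W{\left(g,a \right)} = 1 + a$ ($W{\left(g,a \right)} = a 1 + 1 = a + 1 = 1 + a$)
$I{\left(0,8 \right)} W{\left(\sqrt{-3 + 32},-49 \right)} = \left(-1 + 8\right) \left(1 - 49\right) = 7 \left(-48\right) = -336$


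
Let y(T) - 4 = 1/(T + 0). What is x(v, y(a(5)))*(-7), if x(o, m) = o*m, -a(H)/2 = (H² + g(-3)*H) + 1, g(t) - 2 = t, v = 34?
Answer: -2839/3 ≈ -946.33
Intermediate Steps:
g(t) = 2 + t
a(H) = -2 - 2*H² + 2*H (a(H) = -2*((H² + (2 - 3)*H) + 1) = -2*((H² - H) + 1) = -2*(1 + H² - H) = -2 - 2*H² + 2*H)
y(T) = 4 + 1/T (y(T) = 4 + 1/(T + 0) = 4 + 1/T)
x(o, m) = m*o
x(v, y(a(5)))*(-7) = ((4 + 1/(-2 - 2*5² + 2*5))*34)*(-7) = ((4 + 1/(-2 - 2*25 + 10))*34)*(-7) = ((4 + 1/(-2 - 50 + 10))*34)*(-7) = ((4 + 1/(-42))*34)*(-7) = ((4 - 1/42)*34)*(-7) = ((167/42)*34)*(-7) = (2839/21)*(-7) = -2839/3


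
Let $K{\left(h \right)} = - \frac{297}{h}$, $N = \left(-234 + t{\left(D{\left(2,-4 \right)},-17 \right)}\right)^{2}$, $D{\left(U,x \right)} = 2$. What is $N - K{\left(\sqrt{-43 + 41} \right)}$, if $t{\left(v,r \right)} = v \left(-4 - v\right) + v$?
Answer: $59536 - \frac{297 i \sqrt{2}}{2} \approx 59536.0 - 210.01 i$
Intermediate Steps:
$t{\left(v,r \right)} = v + v \left(-4 - v\right)$
$N = 59536$ ($N = \left(-234 - 2 \left(3 + 2\right)\right)^{2} = \left(-234 - 2 \cdot 5\right)^{2} = \left(-234 - 10\right)^{2} = \left(-244\right)^{2} = 59536$)
$N - K{\left(\sqrt{-43 + 41} \right)} = 59536 - - \frac{297}{\sqrt{-43 + 41}} = 59536 - - \frac{297}{\sqrt{-2}} = 59536 - - \frac{297}{i \sqrt{2}} = 59536 - - 297 \left(- \frac{i \sqrt{2}}{2}\right) = 59536 - \frac{297 i \sqrt{2}}{2}$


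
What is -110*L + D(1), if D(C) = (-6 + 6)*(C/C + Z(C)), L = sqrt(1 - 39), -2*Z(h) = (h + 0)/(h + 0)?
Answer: -110*I*sqrt(38) ≈ -678.09*I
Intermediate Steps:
Z(h) = -1/2 (Z(h) = -(h + 0)/(2*(h + 0)) = -h/(2*h) = -1/2*1 = -1/2)
L = I*sqrt(38) (L = sqrt(-38) = I*sqrt(38) ≈ 6.1644*I)
D(C) = 0 (D(C) = (-6 + 6)*(C/C - 1/2) = 0*(1 - 1/2) = 0*(1/2) = 0)
-110*L + D(1) = -110*I*sqrt(38) + 0 = -110*I*sqrt(38)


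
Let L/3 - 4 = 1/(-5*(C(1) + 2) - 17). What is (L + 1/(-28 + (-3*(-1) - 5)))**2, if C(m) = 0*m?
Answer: 1138489/8100 ≈ 140.55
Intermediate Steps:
C(m) = 0
L = 107/9 (L = 12 + 3/(-5*(0 + 2) - 17) = 12 + 3/(-5*2 - 17) = 12 + 3/(-10 - 17) = 12 + 3/(-27) = 12 + 3*(-1/27) = 12 - 1/9 = 107/9 ≈ 11.889)
(L + 1/(-28 + (-3*(-1) - 5)))**2 = (107/9 + 1/(-28 + (-3*(-1) - 5)))**2 = (107/9 + 1/(-28 + (3 - 5)))**2 = (107/9 + 1/(-28 - 2))**2 = (107/9 + 1/(-30))**2 = (107/9 - 1/30)**2 = (1067/90)**2 = 1138489/8100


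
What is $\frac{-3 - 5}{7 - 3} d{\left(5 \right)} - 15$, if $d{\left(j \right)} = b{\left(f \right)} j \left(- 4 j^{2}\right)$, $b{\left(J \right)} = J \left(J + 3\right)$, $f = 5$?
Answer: $39985$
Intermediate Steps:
$b{\left(J \right)} = J \left(3 + J\right)$
$d{\left(j \right)} = - 160 j^{3}$ ($d{\left(j \right)} = 5 \left(3 + 5\right) j \left(- 4 j^{2}\right) = 5 \cdot 8 j \left(- 4 j^{2}\right) = 40 j \left(- 4 j^{2}\right) = - 160 j^{3}$)
$\frac{-3 - 5}{7 - 3} d{\left(5 \right)} - 15 = \frac{-3 - 5}{7 - 3} \left(- 160 \cdot 5^{3}\right) - 15 = - \frac{8}{4} \left(\left(-160\right) 125\right) - 15 = \left(-8\right) \frac{1}{4} \left(-20000\right) - 15 = \left(-2\right) \left(-20000\right) - 15 = 40000 - 15 = 39985$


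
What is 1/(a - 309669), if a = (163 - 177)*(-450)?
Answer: -1/303369 ≈ -3.2963e-6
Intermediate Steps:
a = 6300 (a = -14*(-450) = 6300)
1/(a - 309669) = 1/(6300 - 309669) = 1/(-303369) = -1/303369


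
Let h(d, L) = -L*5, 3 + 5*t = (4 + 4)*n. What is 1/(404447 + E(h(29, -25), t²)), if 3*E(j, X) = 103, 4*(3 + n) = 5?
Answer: 3/1213444 ≈ 2.4723e-6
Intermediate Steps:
n = -7/4 (n = -3 + (¼)*5 = -3 + 5/4 = -7/4 ≈ -1.7500)
t = -17/5 (t = -⅗ + ((4 + 4)*(-7/4))/5 = -⅗ + (8*(-7/4))/5 = -⅗ + (⅕)*(-14) = -⅗ - 14/5 = -17/5 ≈ -3.4000)
h(d, L) = -5*L
E(j, X) = 103/3 (E(j, X) = (⅓)*103 = 103/3)
1/(404447 + E(h(29, -25), t²)) = 1/(404447 + 103/3) = 1/(1213444/3) = 3/1213444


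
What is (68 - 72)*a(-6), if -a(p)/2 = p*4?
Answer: -192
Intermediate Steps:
a(p) = -8*p (a(p) = -2*p*4 = -8*p)
(68 - 72)*a(-6) = (68 - 72)*(-8*(-6)) = -4*48 = -192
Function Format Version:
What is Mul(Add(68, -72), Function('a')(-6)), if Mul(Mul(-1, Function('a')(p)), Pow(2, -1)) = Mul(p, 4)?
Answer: -192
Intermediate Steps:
Function('a')(p) = Mul(-8, p) (Function('a')(p) = Mul(-2, Mul(p, 4)) = Mul(-2, Mul(4, p)) = Mul(-8, p))
Mul(Add(68, -72), Function('a')(-6)) = Mul(Add(68, -72), Mul(-8, -6)) = Mul(-4, 48) = -192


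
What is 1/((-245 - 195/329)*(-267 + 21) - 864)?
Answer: 329/19592544 ≈ 1.6792e-5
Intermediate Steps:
1/((-245 - 195/329)*(-267 + 21) - 864) = 1/((-245 - 195*1/329)*(-246) - 864) = 1/((-245 - 195/329)*(-246) - 864) = 1/(-80800/329*(-246) - 864) = 1/(19876800/329 - 864) = 1/(19592544/329) = 329/19592544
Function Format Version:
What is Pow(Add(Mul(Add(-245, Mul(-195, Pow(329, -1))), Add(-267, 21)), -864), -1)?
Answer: Rational(329, 19592544) ≈ 1.6792e-5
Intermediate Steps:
Pow(Add(Mul(Add(-245, Mul(-195, Pow(329, -1))), Add(-267, 21)), -864), -1) = Pow(Add(Mul(Add(-245, Mul(-195, Rational(1, 329))), -246), -864), -1) = Pow(Add(Mul(Add(-245, Rational(-195, 329)), -246), -864), -1) = Pow(Add(Mul(Rational(-80800, 329), -246), -864), -1) = Pow(Add(Rational(19876800, 329), -864), -1) = Pow(Rational(19592544, 329), -1) = Rational(329, 19592544)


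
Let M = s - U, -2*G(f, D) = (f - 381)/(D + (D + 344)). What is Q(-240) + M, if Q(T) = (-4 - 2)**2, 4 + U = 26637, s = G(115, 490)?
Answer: -35214295/1324 ≈ -26597.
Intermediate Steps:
G(f, D) = -(-381 + f)/(2*(344 + 2*D)) (G(f, D) = -(f - 381)/(2*(D + (D + 344))) = -(-381 + f)/(2*(D + (344 + D))) = -(-381 + f)/(2*(344 + 2*D)))
s = 133/1324 (s = (381 - 1*115)/(4*(172 + 490)) = (1/4)*(381 - 115)/662 = (1/4)*(1/662)*266 = 133/1324 ≈ 0.10045)
U = 26633 (U = -4 + 26637 = 26633)
M = -35261959/1324 (M = 133/1324 - 1*26633 = 133/1324 - 26633 = -35261959/1324 ≈ -26633.)
Q(T) = 36 (Q(T) = (-6)**2 = 36)
Q(-240) + M = 36 - 35261959/1324 = -35214295/1324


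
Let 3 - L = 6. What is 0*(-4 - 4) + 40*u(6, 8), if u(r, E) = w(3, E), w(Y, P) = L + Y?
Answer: 0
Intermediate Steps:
L = -3 (L = 3 - 1*6 = 3 - 6 = -3)
w(Y, P) = -3 + Y
u(r, E) = 0 (u(r, E) = -3 + 3 = 0)
0*(-4 - 4) + 40*u(6, 8) = 0*(-4 - 4) + 40*0 = 0*(-8) + 0 = 0 + 0 = 0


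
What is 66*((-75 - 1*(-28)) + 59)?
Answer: 792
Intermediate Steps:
66*((-75 - 1*(-28)) + 59) = 66*((-75 + 28) + 59) = 66*(-47 + 59) = 66*12 = 792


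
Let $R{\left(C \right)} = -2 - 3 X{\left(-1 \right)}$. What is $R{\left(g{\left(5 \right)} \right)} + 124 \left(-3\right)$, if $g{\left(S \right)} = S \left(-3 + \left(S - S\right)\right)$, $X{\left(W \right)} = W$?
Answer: $-371$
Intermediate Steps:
$g{\left(S \right)} = - 3 S$ ($g{\left(S \right)} = S \left(-3 + 0\right) = S \left(-3\right) = - 3 S$)
$R{\left(C \right)} = 1$ ($R{\left(C \right)} = -2 - -3 = -2 + 3 = 1$)
$R{\left(g{\left(5 \right)} \right)} + 124 \left(-3\right) = 1 + 124 \left(-3\right) = 1 - 372 = -371$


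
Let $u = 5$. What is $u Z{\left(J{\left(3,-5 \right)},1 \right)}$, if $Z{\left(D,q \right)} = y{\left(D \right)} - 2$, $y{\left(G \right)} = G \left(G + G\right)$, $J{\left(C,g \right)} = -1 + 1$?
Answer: $-10$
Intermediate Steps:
$J{\left(C,g \right)} = 0$
$y{\left(G \right)} = 2 G^{2}$ ($y{\left(G \right)} = G 2 G = 2 G^{2}$)
$Z{\left(D,q \right)} = -2 + 2 D^{2}$ ($Z{\left(D,q \right)} = 2 D^{2} - 2 = -2 + 2 D^{2}$)
$u Z{\left(J{\left(3,-5 \right)},1 \right)} = 5 \left(-2 + 2 \cdot 0^{2}\right) = 5 \left(-2 + 2 \cdot 0\right) = 5 \left(-2 + 0\right) = 5 \left(-2\right) = -10$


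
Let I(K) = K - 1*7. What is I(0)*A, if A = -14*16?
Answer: 1568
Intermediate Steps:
I(K) = -7 + K (I(K) = K - 7 = -7 + K)
A = -224
I(0)*A = (-7 + 0)*(-224) = -7*(-224) = 1568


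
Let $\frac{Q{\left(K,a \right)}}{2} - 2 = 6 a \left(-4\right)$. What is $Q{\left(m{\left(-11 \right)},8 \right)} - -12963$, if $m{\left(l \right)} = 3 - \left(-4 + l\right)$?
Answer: $12583$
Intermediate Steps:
$m{\left(l \right)} = 7 - l$ ($m{\left(l \right)} = 3 - \left(-4 + l\right) = 7 - l$)
$Q{\left(K,a \right)} = 4 - 48 a$ ($Q{\left(K,a \right)} = 4 + 2 \cdot 6 a \left(-4\right) = 4 + 2 \left(- 24 a\right) = 4 - 48 a$)
$Q{\left(m{\left(-11 \right)},8 \right)} - -12963 = \left(4 - 384\right) - -12963 = \left(4 - 384\right) + 12963 = -380 + 12963 = 12583$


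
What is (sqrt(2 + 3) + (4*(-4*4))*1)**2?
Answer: (64 - sqrt(5))**2 ≈ 3814.8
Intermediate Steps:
(sqrt(2 + 3) + (4*(-4*4))*1)**2 = (sqrt(5) + (4*(-16))*1)**2 = (sqrt(5) - 64*1)**2 = (sqrt(5) - 64)**2 = (-64 + sqrt(5))**2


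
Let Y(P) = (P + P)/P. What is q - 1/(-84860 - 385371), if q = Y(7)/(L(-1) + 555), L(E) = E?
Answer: 470508/130253987 ≈ 0.0036122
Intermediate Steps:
Y(P) = 2 (Y(P) = (2*P)/P = 2)
q = 1/277 (q = 2/(-1 + 555) = 2/554 = (1/554)*2 = 1/277 ≈ 0.0036101)
q - 1/(-84860 - 385371) = 1/277 - 1/(-84860 - 385371) = 1/277 - 1/(-470231) = 1/277 - 1*(-1/470231) = 1/277 + 1/470231 = 470508/130253987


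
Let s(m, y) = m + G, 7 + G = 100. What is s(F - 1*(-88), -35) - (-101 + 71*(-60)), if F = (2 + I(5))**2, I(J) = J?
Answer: 4591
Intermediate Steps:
G = 93 (G = -7 + 100 = 93)
F = 49 (F = (2 + 5)**2 = 7**2 = 49)
s(m, y) = 93 + m (s(m, y) = m + 93 = 93 + m)
s(F - 1*(-88), -35) - (-101 + 71*(-60)) = (93 + (49 - 1*(-88))) - (-101 + 71*(-60)) = (93 + (49 + 88)) - (-101 - 4260) = (93 + 137) - 1*(-4361) = 230 + 4361 = 4591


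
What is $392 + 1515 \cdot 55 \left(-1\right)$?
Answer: $-82933$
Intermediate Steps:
$392 + 1515 \cdot 55 \left(-1\right) = 392 + 1515 \left(-55\right) = 392 - 83325 = -82933$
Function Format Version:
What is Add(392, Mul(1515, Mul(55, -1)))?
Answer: -82933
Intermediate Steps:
Add(392, Mul(1515, Mul(55, -1))) = Add(392, Mul(1515, -55)) = Add(392, -83325) = -82933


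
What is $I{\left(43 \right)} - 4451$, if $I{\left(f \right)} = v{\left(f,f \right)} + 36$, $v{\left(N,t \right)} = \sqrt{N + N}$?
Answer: $-4415 + \sqrt{86} \approx -4405.7$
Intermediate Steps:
$v{\left(N,t \right)} = \sqrt{2} \sqrt{N}$ ($v{\left(N,t \right)} = \sqrt{2 N} = \sqrt{2} \sqrt{N}$)
$I{\left(f \right)} = 36 + \sqrt{2} \sqrt{f}$ ($I{\left(f \right)} = \sqrt{2} \sqrt{f} + 36 = 36 + \sqrt{2} \sqrt{f}$)
$I{\left(43 \right)} - 4451 = \left(36 + \sqrt{2} \sqrt{43}\right) - 4451 = \left(36 + \sqrt{86}\right) - 4451 = -4415 + \sqrt{86}$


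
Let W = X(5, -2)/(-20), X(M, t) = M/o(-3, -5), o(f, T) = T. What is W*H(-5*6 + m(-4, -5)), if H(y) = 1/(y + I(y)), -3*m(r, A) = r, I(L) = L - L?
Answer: -3/1720 ≈ -0.0017442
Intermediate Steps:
I(L) = 0
m(r, A) = -r/3
X(M, t) = -M/5 (X(M, t) = M/(-5) = M*(-⅕) = -M/5)
H(y) = 1/y (H(y) = 1/(y + 0) = 1/y)
W = 1/20 (W = -⅕*5/(-20) = -1*(-1/20) = 1/20 ≈ 0.050000)
W*H(-5*6 + m(-4, -5)) = 1/(20*(-5*6 - ⅓*(-4))) = 1/(20*(-30 + 4/3)) = 1/(20*(-86/3)) = (1/20)*(-3/86) = -3/1720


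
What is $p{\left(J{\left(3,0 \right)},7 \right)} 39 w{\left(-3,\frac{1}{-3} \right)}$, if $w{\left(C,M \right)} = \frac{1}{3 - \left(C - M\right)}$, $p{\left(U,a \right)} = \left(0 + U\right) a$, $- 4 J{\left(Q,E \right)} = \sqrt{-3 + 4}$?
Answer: $- \frac{819}{68} \approx -12.044$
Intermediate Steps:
$J{\left(Q,E \right)} = - \frac{1}{4}$ ($J{\left(Q,E \right)} = - \frac{\sqrt{-3 + 4}}{4} = - \frac{\sqrt{1}}{4} = \left(- \frac{1}{4}\right) 1 = - \frac{1}{4}$)
$p{\left(U,a \right)} = U a$
$w{\left(C,M \right)} = \frac{1}{3 + M - C}$
$p{\left(J{\left(3,0 \right)},7 \right)} 39 w{\left(-3,\frac{1}{-3} \right)} = \frac{\left(- \frac{1}{4}\right) 7 \cdot 39}{3 + \frac{1}{-3} - -3} = \frac{\left(- \frac{7}{4}\right) 39}{3 - \frac{1}{3} + 3} = - \frac{273}{4 \cdot \frac{17}{3}} = \left(- \frac{273}{4}\right) \frac{3}{17} = - \frac{819}{68}$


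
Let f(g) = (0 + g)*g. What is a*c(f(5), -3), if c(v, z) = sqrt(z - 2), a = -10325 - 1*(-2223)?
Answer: -8102*I*sqrt(5) ≈ -18117.0*I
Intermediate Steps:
a = -8102 (a = -10325 + 2223 = -8102)
f(g) = g**2 (f(g) = g*g = g**2)
c(v, z) = sqrt(-2 + z)
a*c(f(5), -3) = -8102*sqrt(-2 - 3) = -8102*I*sqrt(5)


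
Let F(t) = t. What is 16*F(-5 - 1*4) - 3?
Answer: -147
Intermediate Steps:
16*F(-5 - 1*4) - 3 = 16*(-5 - 1*4) - 3 = 16*(-5 - 4) - 3 = 16*(-9) - 3 = -144 - 3 = -147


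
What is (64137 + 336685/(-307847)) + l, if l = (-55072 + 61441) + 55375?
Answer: 38751751522/307847 ≈ 1.2588e+5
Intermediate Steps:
l = 61744 (l = 6369 + 55375 = 61744)
(64137 + 336685/(-307847)) + l = (64137 + 336685/(-307847)) + 61744 = (64137 + 336685*(-1/307847)) + 61744 = (64137 - 336685/307847) + 61744 = 19744046354/307847 + 61744 = 38751751522/307847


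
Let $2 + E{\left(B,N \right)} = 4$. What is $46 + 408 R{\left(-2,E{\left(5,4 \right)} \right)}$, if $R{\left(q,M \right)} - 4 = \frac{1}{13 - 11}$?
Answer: $1882$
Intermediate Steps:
$E{\left(B,N \right)} = 2$ ($E{\left(B,N \right)} = -2 + 4 = 2$)
$R{\left(q,M \right)} = \frac{9}{2}$ ($R{\left(q,M \right)} = 4 + \frac{1}{13 - 11} = 4 + \frac{1}{2} = \frac{9}{2}$)
$46 + 408 R{\left(-2,E{\left(5,4 \right)} \right)} = 46 + 408 \cdot \frac{9}{2} = 46 + 1836 = 1882$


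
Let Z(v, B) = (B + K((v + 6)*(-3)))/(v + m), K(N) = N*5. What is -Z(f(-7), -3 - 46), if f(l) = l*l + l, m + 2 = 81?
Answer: 769/121 ≈ 6.3554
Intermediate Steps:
K(N) = 5*N
m = 79 (m = -2 + 81 = 79)
f(l) = l + l**2 (f(l) = l**2 + l = l + l**2)
Z(v, B) = (-90 + B - 15*v)/(79 + v) (Z(v, B) = (B + 5*((v + 6)*(-3)))/(v + 79) = (B + 5*((6 + v)*(-3)))/(79 + v) = (B + 5*(-18 - 3*v))/(79 + v) = (B + (-90 - 15*v))/(79 + v) = (-90 + B - 15*v)/(79 + v))
-Z(f(-7), -3 - 46) = -(-90 + (-3 - 46) - (-105)*(1 - 7))/(79 - 7*(1 - 7)) = -(-90 - 49 - (-105)*(-6))/(79 - 7*(-6)) = -(-90 - 49 - 15*42)/(79 + 42) = -(-90 - 49 - 630)/121 = -(-769)/121 = -1*(-769/121) = 769/121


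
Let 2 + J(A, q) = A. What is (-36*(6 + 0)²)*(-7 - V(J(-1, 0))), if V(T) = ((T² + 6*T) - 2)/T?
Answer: 13824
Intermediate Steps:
J(A, q) = -2 + A
V(T) = (-2 + T² + 6*T)/T
(-36*(6 + 0)²)*(-7 - V(J(-1, 0))) = (-36*(6 + 0)²)*(-7 - (6 + (-2 - 1) - 2/(-2 - 1))) = (-36*6²)*(-7 - (6 - 3 - 2/(-3))) = (-36*36)*(-7 - (6 - 3 - 2*(-⅓))) = -1296*(-7 - (6 - 3 + ⅔)) = -1296*(-7 - 1*11/3) = -1296*(-7 - 11/3) = -1296*(-32/3) = 13824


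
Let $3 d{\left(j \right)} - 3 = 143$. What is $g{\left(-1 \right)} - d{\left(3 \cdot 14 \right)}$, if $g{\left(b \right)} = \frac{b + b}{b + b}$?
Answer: $- \frac{143}{3} \approx -47.667$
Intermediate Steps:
$d{\left(j \right)} = \frac{146}{3}$ ($d{\left(j \right)} = 1 + \frac{1}{3} \cdot 143 = 1 + \frac{143}{3} = \frac{146}{3}$)
$g{\left(b \right)} = 1$ ($g{\left(b \right)} = \frac{2 b}{2 b} = 2 b \frac{1}{2 b} = 1$)
$g{\left(-1 \right)} - d{\left(3 \cdot 14 \right)} = 1 - \frac{146}{3} = - \frac{143}{3}$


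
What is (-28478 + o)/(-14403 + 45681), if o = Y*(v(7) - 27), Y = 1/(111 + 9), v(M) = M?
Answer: -170869/187668 ≈ -0.91049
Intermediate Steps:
Y = 1/120 ≈ 0.0083333
o = -⅙ (o = (7 - 27)/120 = (1/120)*(-20) = -⅙ ≈ -0.16667)
(-28478 + o)/(-14403 + 45681) = (-28478 - ⅙)/(-14403 + 45681) = -170869/6/31278 = -170869/6*1/31278 = -170869/187668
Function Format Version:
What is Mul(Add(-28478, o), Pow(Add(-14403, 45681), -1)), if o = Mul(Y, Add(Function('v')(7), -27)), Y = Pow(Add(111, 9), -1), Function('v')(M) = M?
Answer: Rational(-170869, 187668) ≈ -0.91049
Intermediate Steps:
Y = Rational(1, 120) (Y = Pow(120, -1) = Rational(1, 120) ≈ 0.0083333)
o = Rational(-1, 6) (o = Mul(Rational(1, 120), Add(7, -27)) = Mul(Rational(1, 120), -20) = Rational(-1, 6) ≈ -0.16667)
Mul(Add(-28478, o), Pow(Add(-14403, 45681), -1)) = Mul(Add(-28478, Rational(-1, 6)), Pow(Add(-14403, 45681), -1)) = Mul(Rational(-170869, 6), Pow(31278, -1)) = Mul(Rational(-170869, 6), Rational(1, 31278)) = Rational(-170869, 187668)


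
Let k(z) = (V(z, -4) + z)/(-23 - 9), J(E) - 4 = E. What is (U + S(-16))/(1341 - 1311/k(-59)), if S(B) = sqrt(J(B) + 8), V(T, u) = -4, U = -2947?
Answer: -61887/14177 + 42*I/14177 ≈ -4.3653 + 0.0029625*I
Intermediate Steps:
J(E) = 4 + E
k(z) = 1/8 - z/32 (k(z) = (-4 + z)/(-23 - 9) = (-4 + z)/(-32) = (-4 + z)*(-1/32) = 1/8 - z/32)
S(B) = sqrt(12 + B) (S(B) = sqrt((4 + B) + 8) = sqrt(12 + B))
(U + S(-16))/(1341 - 1311/k(-59)) = (-2947 + sqrt(12 - 16))/(1341 - 1311/(1/8 - 1/32*(-59))) = (-2947 + sqrt(-4))/(1341 - 1311/(1/8 + 59/32)) = (-2947 + 2*I)/(1341 - 1311/63/32) = (-2947 + 2*I)/(1341 - 1311*32/63) = (-2947 + 2*I)/(1341 - 13984/21) = (-2947 + 2*I)/(14177/21) = (-2947 + 2*I)*(21/14177) = -61887/14177 + 42*I/14177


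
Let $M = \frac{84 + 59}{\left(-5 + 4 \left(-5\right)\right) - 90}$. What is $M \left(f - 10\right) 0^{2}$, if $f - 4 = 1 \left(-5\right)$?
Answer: $0$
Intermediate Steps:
$M = - \frac{143}{115}$ ($M = \frac{143}{\left(-5 - 20\right) - 90} = \frac{143}{-25 - 90} = \frac{143}{-115} = 143 \left(- \frac{1}{115}\right) = - \frac{143}{115} \approx -1.2435$)
$f = -1$ ($f = 4 + 1 \left(-5\right) = 4 - 5 = -1$)
$M \left(f - 10\right) 0^{2} = - \frac{143 \left(-1 - 10\right) 0^{2}}{115} = - \frac{143 \left(\left(-11\right) 0\right)}{115} = \left(- \frac{143}{115}\right) 0 = 0$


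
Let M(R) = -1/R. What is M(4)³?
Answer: -1/64 ≈ -0.015625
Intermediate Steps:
M(4)³ = (-1/4)³ = (-1*¼)³ = (-¼)³ = -1/64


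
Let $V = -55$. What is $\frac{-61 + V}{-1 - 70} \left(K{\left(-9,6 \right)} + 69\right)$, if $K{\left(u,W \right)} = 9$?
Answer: $\frac{9048}{71} \approx 127.44$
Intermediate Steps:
$\frac{-61 + V}{-1 - 70} \left(K{\left(-9,6 \right)} + 69\right) = \frac{-61 - 55}{-1 - 70} \left(9 + 69\right) = - \frac{116}{-71} \cdot 78 = \left(-116\right) \left(- \frac{1}{71}\right) 78 = \frac{116}{71} \cdot 78 = \frac{9048}{71}$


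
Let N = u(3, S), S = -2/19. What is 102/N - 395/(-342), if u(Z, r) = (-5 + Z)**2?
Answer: 4558/171 ≈ 26.655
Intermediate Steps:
S = -2/19 (S = -2*1/19 = -2/19 ≈ -0.10526)
N = 4 (N = (-5 + 3)**2 = (-2)**2 = 4)
102/N - 395/(-342) = 102/4 - 395/(-342) = 102*(1/4) - 395*(-1/342) = 51/2 + 395/342 = 4558/171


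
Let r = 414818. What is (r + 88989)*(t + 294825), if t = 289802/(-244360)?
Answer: 18147920930191393/122180 ≈ 1.4853e+11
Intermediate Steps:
t = -144901/122180 (t = 289802*(-1/244360) = -144901/122180 ≈ -1.1860)
(r + 88989)*(t + 294825) = (414818 + 88989)*(-144901/122180 + 294825) = 503807*(36021573599/122180) = 18147920930191393/122180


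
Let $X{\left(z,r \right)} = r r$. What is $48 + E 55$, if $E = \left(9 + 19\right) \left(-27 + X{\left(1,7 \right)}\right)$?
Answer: $33928$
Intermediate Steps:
$X{\left(z,r \right)} = r^{2}$
$E = 616$ ($E = \left(9 + 19\right) \left(-27 + 7^{2}\right) = 28 \left(-27 + 49\right) = 28 \cdot 22 = 616$)
$48 + E 55 = 48 + 616 \cdot 55 = 48 + 33880 = 33928$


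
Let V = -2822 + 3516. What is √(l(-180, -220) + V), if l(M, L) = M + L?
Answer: 7*√6 ≈ 17.146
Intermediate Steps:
V = 694
l(M, L) = L + M
√(l(-180, -220) + V) = √((-220 - 180) + 694) = √(-400 + 694) = √294 = 7*√6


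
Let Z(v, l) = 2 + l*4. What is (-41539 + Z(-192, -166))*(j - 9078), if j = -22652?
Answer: 1339037730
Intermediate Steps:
Z(v, l) = 2 + 4*l
(-41539 + Z(-192, -166))*(j - 9078) = (-41539 + (2 + 4*(-166)))*(-22652 - 9078) = (-41539 + (2 - 664))*(-31730) = (-41539 - 662)*(-31730) = -42201*(-31730) = 1339037730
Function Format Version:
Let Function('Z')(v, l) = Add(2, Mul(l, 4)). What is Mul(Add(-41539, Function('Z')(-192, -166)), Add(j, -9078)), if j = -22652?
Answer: 1339037730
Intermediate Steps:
Function('Z')(v, l) = Add(2, Mul(4, l))
Mul(Add(-41539, Function('Z')(-192, -166)), Add(j, -9078)) = Mul(Add(-41539, Add(2, Mul(4, -166))), Add(-22652, -9078)) = Mul(Add(-41539, Add(2, -664)), -31730) = Mul(Add(-41539, -662), -31730) = Mul(-42201, -31730) = 1339037730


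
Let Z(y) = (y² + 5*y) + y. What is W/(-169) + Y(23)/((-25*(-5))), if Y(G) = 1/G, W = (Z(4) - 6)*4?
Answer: -390831/485875 ≈ -0.80439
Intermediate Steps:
Z(y) = y² + 6*y
W = 136 (W = (4*(6 + 4) - 6)*4 = (4*10 - 6)*4 = (40 - 6)*4 = 34*4 = 136)
W/(-169) + Y(23)/((-25*(-5))) = 136/(-169) + 1/(23*((-25*(-5)))) = 136*(-1/169) + (1/23)/125 = -136/169 + (1/23)*(1/125) = -136/169 + 1/2875 = -390831/485875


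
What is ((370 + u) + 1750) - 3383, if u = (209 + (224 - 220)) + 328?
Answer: -722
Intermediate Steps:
u = 541 (u = (209 + 4) + 328 = 213 + 328 = 541)
((370 + u) + 1750) - 3383 = ((370 + 541) + 1750) - 3383 = (911 + 1750) - 3383 = 2661 - 3383 = -722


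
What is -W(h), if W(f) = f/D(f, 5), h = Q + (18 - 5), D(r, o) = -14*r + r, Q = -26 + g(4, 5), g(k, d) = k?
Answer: 1/13 ≈ 0.076923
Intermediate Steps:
Q = -22 (Q = -26 + 4 = -22)
D(r, o) = -13*r
h = -9 (h = -22 + (18 - 5) = -22 + 13 = -9)
W(f) = -1/13 (W(f) = f/((-13*f)) = f*(-1/(13*f)) = -1/13)
-W(h) = -1*(-1/13) = 1/13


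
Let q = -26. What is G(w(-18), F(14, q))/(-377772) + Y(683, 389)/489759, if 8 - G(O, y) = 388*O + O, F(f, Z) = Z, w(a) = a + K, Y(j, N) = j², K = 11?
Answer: 19432105631/20557470772 ≈ 0.94526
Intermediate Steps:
w(a) = 11 + a (w(a) = a + 11 = 11 + a)
G(O, y) = 8 - 389*O (G(O, y) = 8 - (388*O + O) = 8 - 389*O)
G(w(-18), F(14, q))/(-377772) + Y(683, 389)/489759 = (8 - 389*(11 - 18))/(-377772) + 683²/489759 = (8 - 389*(-7))*(-1/377772) + 466489*(1/489759) = (8 + 2723)*(-1/377772) + 466489/489759 = 2731*(-1/377772) + 466489/489759 = -2731/377772 + 466489/489759 = 19432105631/20557470772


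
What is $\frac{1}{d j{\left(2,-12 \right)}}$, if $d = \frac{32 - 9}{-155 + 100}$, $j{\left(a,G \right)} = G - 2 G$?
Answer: $- \frac{55}{276} \approx -0.19928$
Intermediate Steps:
$j{\left(a,G \right)} = - G$
$d = - \frac{23}{55}$ ($d = \frac{23}{-55} = 23 \left(- \frac{1}{55}\right) = - \frac{23}{55} \approx -0.41818$)
$\frac{1}{d j{\left(2,-12 \right)}} = \frac{1}{\left(- \frac{23}{55}\right) \left(\left(-1\right) \left(-12\right)\right)} = \frac{1}{\left(- \frac{23}{55}\right) 12} = \frac{1}{- \frac{276}{55}} = - \frac{55}{276}$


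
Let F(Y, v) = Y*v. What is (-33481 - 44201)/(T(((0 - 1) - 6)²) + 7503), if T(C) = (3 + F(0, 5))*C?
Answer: -12947/1275 ≈ -10.155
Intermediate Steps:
T(C) = 3*C (T(C) = (3 + 0*5)*C = (3 + 0)*C = 3*C)
(-33481 - 44201)/(T(((0 - 1) - 6)²) + 7503) = (-33481 - 44201)/(3*((0 - 1) - 6)² + 7503) = -77682/(3*(-1 - 6)² + 7503) = -77682/(3*(-7)² + 7503) = -77682/(3*49 + 7503) = -77682/(147 + 7503) = -77682/7650 = -77682*1/7650 = -12947/1275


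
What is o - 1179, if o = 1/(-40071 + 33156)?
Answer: -8152786/6915 ≈ -1179.0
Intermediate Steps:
o = -1/6915 (o = 1/(-6915) = -1/6915 ≈ -0.00014461)
o - 1179 = -1/6915 - 1179 = -8152786/6915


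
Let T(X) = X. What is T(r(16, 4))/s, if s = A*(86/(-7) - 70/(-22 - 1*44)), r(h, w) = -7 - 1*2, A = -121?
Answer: -189/28523 ≈ -0.0066262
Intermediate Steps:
r(h, w) = -9 (r(h, w) = -7 - 2 = -9)
s = 28523/21 (s = -121*(86/(-7) - 70/(-22 - 1*44)) = -121*(86*(-⅐) - 70/(-22 - 44)) = -121*(-86/7 - 70/(-66)) = -121*(-86/7 - 70*(-1/66)) = -121*(-86/7 + 35/33) = -121*(-2593/231) = 28523/21 ≈ 1358.2)
T(r(16, 4))/s = -9/28523/21 = -9*21/28523 = -189/28523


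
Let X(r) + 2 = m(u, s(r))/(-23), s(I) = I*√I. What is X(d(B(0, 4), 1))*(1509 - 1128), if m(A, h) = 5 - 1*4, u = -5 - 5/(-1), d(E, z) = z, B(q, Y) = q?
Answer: -17907/23 ≈ -778.57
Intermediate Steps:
u = 0 (u = -5 - 5*(-1) = -5 - 1*(-5) = -5 + 5 = 0)
s(I) = I^(3/2)
m(A, h) = 1 (m(A, h) = 5 - 4 = 1)
X(r) = -47/23 (X(r) = -2 + 1/(-23) = -2 + 1*(-1/23) = -2 - 1/23 = -47/23)
X(d(B(0, 4), 1))*(1509 - 1128) = -47*(1509 - 1128)/23 = -47/23*381 = -17907/23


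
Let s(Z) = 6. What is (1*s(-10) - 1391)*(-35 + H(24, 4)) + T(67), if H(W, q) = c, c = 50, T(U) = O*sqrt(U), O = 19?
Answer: -20775 + 19*sqrt(67) ≈ -20619.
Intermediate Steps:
T(U) = 19*sqrt(U)
H(W, q) = 50
(1*s(-10) - 1391)*(-35 + H(24, 4)) + T(67) = (1*6 - 1391)*(-35 + 50) + 19*sqrt(67) = (6 - 1391)*15 + 19*sqrt(67) = -1385*15 + 19*sqrt(67) = -20775 + 19*sqrt(67)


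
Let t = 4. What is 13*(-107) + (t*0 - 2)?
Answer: -1393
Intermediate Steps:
13*(-107) + (t*0 - 2) = 13*(-107) + (4*0 - 2) = -1391 + (0 - 2) = -1391 - 2 = -1393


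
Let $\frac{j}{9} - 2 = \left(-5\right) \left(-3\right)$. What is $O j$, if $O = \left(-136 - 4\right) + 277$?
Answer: $20961$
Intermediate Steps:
$j = 153$ ($j = 18 + 9 \left(\left(-5\right) \left(-3\right)\right) = 18 + 9 \cdot 15 = 18 + 135 = 153$)
$O = 137$ ($O = \left(-136 - 4\right) + 277 = -140 + 277 = 137$)
$O j = 137 \cdot 153 = 20961$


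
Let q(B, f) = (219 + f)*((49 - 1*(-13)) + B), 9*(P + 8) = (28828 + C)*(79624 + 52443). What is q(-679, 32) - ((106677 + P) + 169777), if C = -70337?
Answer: 5478087286/9 ≈ 6.0868e+8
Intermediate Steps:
P = -5481969175/9 (P = -8 + ((28828 - 70337)*(79624 + 52443))/9 = -8 + (-41509*132067)/9 = -8 + (⅑)*(-5481969103) = -8 - 5481969103/9 = -5481969175/9 ≈ -6.0911e+8)
q(B, f) = (62 + B)*(219 + f) (q(B, f) = (219 + f)*((49 + 13) + B) = (219 + f)*(62 + B) = (62 + B)*(219 + f))
q(-679, 32) - ((106677 + P) + 169777) = (13578 + 62*32 + 219*(-679) - 679*32) - ((106677 - 5481969175/9) + 169777) = (13578 + 1984 - 148701 - 21728) - (-5481009082/9 + 169777) = -154867 - 1*(-5479481089/9) = -154867 + 5479481089/9 = 5478087286/9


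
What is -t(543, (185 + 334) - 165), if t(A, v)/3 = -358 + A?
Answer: -555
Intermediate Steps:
t(A, v) = -1074 + 3*A (t(A, v) = 3*(-358 + A) = -1074 + 3*A)
-t(543, (185 + 334) - 165) = -(-1074 + 3*543) = -(-1074 + 1629) = -1*555 = -555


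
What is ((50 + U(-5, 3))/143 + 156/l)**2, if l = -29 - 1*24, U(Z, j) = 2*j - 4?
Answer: 2262016/339889 ≈ 6.6552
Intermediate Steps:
U(Z, j) = -4 + 2*j
l = -53 (l = -29 - 24 = -53)
((50 + U(-5, 3))/143 + 156/l)**2 = ((50 + (-4 + 2*3))/143 + 156/(-53))**2 = ((50 + (-4 + 6))*(1/143) + 156*(-1/53))**2 = ((50 + 2)*(1/143) - 156/53)**2 = (52*(1/143) - 156/53)**2 = (4/11 - 156/53)**2 = (-1504/583)**2 = 2262016/339889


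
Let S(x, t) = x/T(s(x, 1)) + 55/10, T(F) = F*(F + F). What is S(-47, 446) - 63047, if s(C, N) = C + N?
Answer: -266791675/4232 ≈ -63042.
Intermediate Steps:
T(F) = 2*F² (T(F) = F*(2*F) = 2*F²)
S(x, t) = 11/2 + x/(2*(1 + x)²) (S(x, t) = x/((2*(x + 1)²)) + 55/10 = x/((2*(1 + x)²)) + 55*(⅒) = x*(1/(2*(1 + x)²)) + 11/2 = x/(2*(1 + x)²) + 11/2 = 11/2 + x/(2*(1 + x)²))
S(-47, 446) - 63047 = (11/2 + (½)*(-47)/(1 - 47)²) - 63047 = (11/2 + (½)*(-47)/(-46)²) - 63047 = (11/2 + (½)*(-47)*(1/2116)) - 63047 = (11/2 - 47/4232) - 63047 = 23229/4232 - 63047 = -266791675/4232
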